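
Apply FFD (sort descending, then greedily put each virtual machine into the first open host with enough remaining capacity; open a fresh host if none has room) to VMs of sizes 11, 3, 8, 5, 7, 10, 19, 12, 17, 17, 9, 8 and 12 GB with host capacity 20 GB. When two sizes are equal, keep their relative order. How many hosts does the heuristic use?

Sorted descending: 19, 17, 17, 12, 12, 11, 10, 9, 8, 8, 7, 5, 3.
  19 → host 1 (new)  [load 19/20]
  17 → host 2 (new)  [load 17/20]
  17 → host 3 (new)  [load 17/20]
  12 → host 4 (new)  [load 12/20]
  12 → host 5 (new)  [load 12/20]
  11 → host 6 (new)  [load 11/20]
  10 → host 7 (new)  [load 10/20]
  9 → host 6  [load 20/20]
  8 → host 4  [load 20/20]
  8 → host 5  [load 20/20]
  7 → host 7  [load 17/20]
  5 → host 8 (new)  [load 5/20]
  3 → host 2  [load 20/20]
8 hosts opened.

8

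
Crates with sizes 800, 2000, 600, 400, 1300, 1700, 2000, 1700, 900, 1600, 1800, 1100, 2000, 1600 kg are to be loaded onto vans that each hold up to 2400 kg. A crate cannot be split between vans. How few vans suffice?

Total = 2000 + 2000 + 2000 + 1800 + 1700 + 1700 + 1600 + 1600 + 1300 + 1100 + 900 + 800 + 600 + 400 = 19500 kg.
Lower bound: ⌈19500/2400⌉ = 9 vans.
A packing using 10 vans:
  van 1: 2000 + 400 = 2400
  van 2: 2000 = 2000
  van 3: 2000 = 2000
  van 4: 1800 + 600 = 2400
  van 5: 1700 = 1700
  van 6: 1700 = 1700
  van 7: 1600 + 800 = 2400
  van 8: 1600 = 1600
  van 9: 1300 + 1100 = 2400
  van 10: 900 = 900
No arrangement into 9 vans stays within capacity, so 10 is optimal.

10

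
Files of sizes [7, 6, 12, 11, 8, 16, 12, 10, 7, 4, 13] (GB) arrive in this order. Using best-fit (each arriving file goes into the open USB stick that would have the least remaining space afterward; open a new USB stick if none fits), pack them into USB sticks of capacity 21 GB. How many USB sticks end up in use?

  7 → USB stick 1 (new)  [load 7/21]
  6 → USB stick 1  [load 13/21]
  12 → USB stick 2 (new)  [load 12/21]
  11 → USB stick 3 (new)  [load 11/21]
  8 → USB stick 1  [load 21/21]
  16 → USB stick 4 (new)  [load 16/21]
  12 → USB stick 5 (new)  [load 12/21]
  10 → USB stick 3  [load 21/21]
  7 → USB stick 2  [load 19/21]
  4 → USB stick 4  [load 20/21]
  13 → USB stick 6 (new)  [load 13/21]
6 USB sticks opened.

6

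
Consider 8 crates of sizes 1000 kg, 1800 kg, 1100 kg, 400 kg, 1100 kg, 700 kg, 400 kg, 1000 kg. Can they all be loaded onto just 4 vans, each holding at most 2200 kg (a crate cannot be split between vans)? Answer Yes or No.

Yes

A valid assignment using 4 vans:
  van 1: 1800 + 400 = 2200
  van 2: 1100 + 1100 = 2200
  van 3: 1000 + 1000 = 2000
  van 4: 700 + 400 = 1100
Every load is within 2200 kg, so 4 vans suffice.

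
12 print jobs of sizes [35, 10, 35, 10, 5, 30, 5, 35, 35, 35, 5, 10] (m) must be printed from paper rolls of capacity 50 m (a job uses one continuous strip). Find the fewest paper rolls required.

Total = 35 + 35 + 35 + 35 + 35 + 30 + 10 + 10 + 10 + 5 + 5 + 5 = 250 m.
Lower bound: ⌈250/50⌉ = 5 paper rolls.
Also, 6 print jobs each exceed 25 m, and no two of those can share a roll, so at least 6 paper rolls are needed.
A packing using 6 paper rolls:
  roll 1: 35 + 10 + 5 = 50
  roll 2: 35 + 10 + 5 = 50
  roll 3: 35 + 10 + 5 = 50
  roll 4: 35 = 35
  roll 5: 35 = 35
  roll 6: 30 = 30
This matches the lower bound, so 6 is optimal.

6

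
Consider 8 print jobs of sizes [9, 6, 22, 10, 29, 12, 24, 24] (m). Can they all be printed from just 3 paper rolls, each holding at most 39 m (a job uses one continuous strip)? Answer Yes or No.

No

Total = 136 m; ⌈136/39⌉ = 4.
At least 4 paper rolls are required, but only 3 are allowed.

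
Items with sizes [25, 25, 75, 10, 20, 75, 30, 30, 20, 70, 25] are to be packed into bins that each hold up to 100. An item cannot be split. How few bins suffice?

5

Total = 75 + 75 + 70 + 30 + 30 + 25 + 25 + 25 + 20 + 20 + 10 = 405.
Lower bound: ⌈405/100⌉ = 5 bins.
A packing using 5 bins:
  bin 1: 75 + 25 = 100
  bin 2: 75 + 25 = 100
  bin 3: 70 + 30 = 100
  bin 4: 30 + 25 + 20 + 20 = 95
  bin 5: 10 = 10
This matches the lower bound, so 5 is optimal.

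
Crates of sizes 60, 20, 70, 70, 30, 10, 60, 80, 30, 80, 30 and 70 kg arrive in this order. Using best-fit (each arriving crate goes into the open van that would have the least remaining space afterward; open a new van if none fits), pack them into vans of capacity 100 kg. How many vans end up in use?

7

  60 → van 1 (new)  [load 60/100]
  20 → van 1  [load 80/100]
  70 → van 2 (new)  [load 70/100]
  70 → van 3 (new)  [load 70/100]
  30 → van 2  [load 100/100]
  10 → van 1  [load 90/100]
  60 → van 4 (new)  [load 60/100]
  80 → van 5 (new)  [load 80/100]
  30 → van 3  [load 100/100]
  80 → van 6 (new)  [load 80/100]
  30 → van 4  [load 90/100]
  70 → van 7 (new)  [load 70/100]
7 vans opened.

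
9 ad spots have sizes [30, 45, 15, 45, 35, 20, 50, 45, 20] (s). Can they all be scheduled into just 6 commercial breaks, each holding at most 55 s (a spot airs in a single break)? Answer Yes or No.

Total = 305 s; ⌈305/55⌉ = 6.
The bound of 6 does not rule out 6, but exhaustive search shows no assignment into 6 commercial breaks of capacity 55 s exists — the minimum is 7.

No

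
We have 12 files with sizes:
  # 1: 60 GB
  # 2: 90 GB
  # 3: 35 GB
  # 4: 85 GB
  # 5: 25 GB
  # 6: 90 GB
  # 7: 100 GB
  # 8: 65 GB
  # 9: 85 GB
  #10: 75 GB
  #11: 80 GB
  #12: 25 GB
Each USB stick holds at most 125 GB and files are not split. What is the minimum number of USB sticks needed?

Total = 100 + 90 + 90 + 85 + 85 + 80 + 75 + 65 + 60 + 35 + 25 + 25 = 815 GB.
Lower bound: ⌈815/125⌉ = 7 USB sticks.
Also, 8 files each exceed 125/2 GB, and no two of those can share a USB stick, so at least 8 USB sticks are needed.
A packing using 8 USB sticks:
  USB stick 1: 100 + 25 = 125
  USB stick 2: 90 + 35 = 125
  USB stick 3: 90 + 25 = 115
  USB stick 4: 85 = 85
  USB stick 5: 85 = 85
  USB stick 6: 80 = 80
  USB stick 7: 75 = 75
  USB stick 8: 65 + 60 = 125
This matches the lower bound, so 8 is optimal.

8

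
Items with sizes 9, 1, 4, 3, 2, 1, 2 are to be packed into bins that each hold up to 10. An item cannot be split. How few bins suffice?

Total = 9 + 4 + 3 + 2 + 2 + 1 + 1 = 22.
Lower bound: ⌈22/10⌉ = 3 bins.
A packing using 3 bins:
  bin 1: 9 + 1 = 10
  bin 2: 4 + 3 + 2 + 1 = 10
  bin 3: 2 = 2
This matches the lower bound, so 3 is optimal.

3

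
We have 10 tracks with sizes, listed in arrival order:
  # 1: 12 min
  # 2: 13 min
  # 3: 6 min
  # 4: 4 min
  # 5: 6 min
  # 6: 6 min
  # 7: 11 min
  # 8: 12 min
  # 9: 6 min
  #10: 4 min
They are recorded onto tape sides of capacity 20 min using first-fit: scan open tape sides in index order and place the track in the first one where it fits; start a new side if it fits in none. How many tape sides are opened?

  12 → side 1 (new)  [load 12/20]
  13 → side 2 (new)  [load 13/20]
  6 → side 1  [load 18/20]
  4 → side 2  [load 17/20]
  6 → side 3 (new)  [load 6/20]
  6 → side 3  [load 12/20]
  11 → side 4 (new)  [load 11/20]
  12 → side 5 (new)  [load 12/20]
  6 → side 3  [load 18/20]
  4 → side 4  [load 15/20]
5 tape sides opened.

5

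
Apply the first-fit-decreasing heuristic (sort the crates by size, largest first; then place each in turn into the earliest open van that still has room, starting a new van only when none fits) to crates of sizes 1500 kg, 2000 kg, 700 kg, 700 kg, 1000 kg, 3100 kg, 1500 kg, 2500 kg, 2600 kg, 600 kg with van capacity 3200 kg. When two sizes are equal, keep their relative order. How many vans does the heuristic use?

Sorted descending: 3100, 2600, 2500, 2000, 1500, 1500, 1000, 700, 700, 600.
  3100 → van 1 (new)  [load 3100/3200]
  2600 → van 2 (new)  [load 2600/3200]
  2500 → van 3 (new)  [load 2500/3200]
  2000 → van 4 (new)  [load 2000/3200]
  1500 → van 5 (new)  [load 1500/3200]
  1500 → van 5  [load 3000/3200]
  1000 → van 4  [load 3000/3200]
  700 → van 3  [load 3200/3200]
  700 → van 6 (new)  [load 700/3200]
  600 → van 2  [load 3200/3200]
6 vans opened.

6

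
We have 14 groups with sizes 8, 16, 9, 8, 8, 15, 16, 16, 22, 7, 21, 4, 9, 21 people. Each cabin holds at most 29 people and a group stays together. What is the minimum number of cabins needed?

Total = 22 + 21 + 21 + 16 + 16 + 16 + 15 + 9 + 9 + 8 + 8 + 8 + 7 + 4 = 180 people.
Lower bound: ⌈180/29⌉ = 7 cabins.
A packing using 7 cabins:
  cabin 1: 22 + 7 = 29
  cabin 2: 21 + 8 = 29
  cabin 3: 21 + 8 = 29
  cabin 4: 16 + 9 + 4 = 29
  cabin 5: 16 + 9 = 25
  cabin 6: 16 + 8 = 24
  cabin 7: 15 = 15
This matches the lower bound, so 7 is optimal.

7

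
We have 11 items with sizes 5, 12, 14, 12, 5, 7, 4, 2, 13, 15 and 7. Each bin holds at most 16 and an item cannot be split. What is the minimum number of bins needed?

Total = 15 + 14 + 13 + 12 + 12 + 7 + 7 + 5 + 5 + 4 + 2 = 96.
Lower bound: ⌈96/16⌉ = 6 bins.
A packing using 7 bins:
  bin 1: 15 = 15
  bin 2: 14 + 2 = 16
  bin 3: 13 = 13
  bin 4: 12 + 4 = 16
  bin 5: 12 = 12
  bin 6: 7 + 7 = 14
  bin 7: 5 + 5 = 10
No arrangement into 6 bins stays within capacity, so 7 is optimal.

7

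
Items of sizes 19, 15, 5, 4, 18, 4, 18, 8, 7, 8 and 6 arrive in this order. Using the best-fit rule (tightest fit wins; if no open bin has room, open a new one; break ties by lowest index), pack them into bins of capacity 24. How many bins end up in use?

  19 → bin 1 (new)  [load 19/24]
  15 → bin 2 (new)  [load 15/24]
  5 → bin 1  [load 24/24]
  4 → bin 2  [load 19/24]
  18 → bin 3 (new)  [load 18/24]
  4 → bin 2  [load 23/24]
  18 → bin 4 (new)  [load 18/24]
  8 → bin 5 (new)  [load 8/24]
  7 → bin 5  [load 15/24]
  8 → bin 5  [load 23/24]
  6 → bin 3  [load 24/24]
5 bins opened.

5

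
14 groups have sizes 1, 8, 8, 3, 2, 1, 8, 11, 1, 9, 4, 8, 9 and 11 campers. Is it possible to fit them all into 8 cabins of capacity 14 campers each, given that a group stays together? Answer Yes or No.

A valid assignment using 8 cabins:
  cabin 1: 11 + 3 = 14
  cabin 2: 11 + 2 + 1 = 14
  cabin 3: 9 + 4 + 1 = 14
  cabin 4: 9 + 1 = 10
  cabin 5: 8 = 8
  cabin 6: 8 = 8
  cabin 7: 8 = 8
  cabin 8: 8 = 8
Every load is within 14 campers, so 8 cabins suffice.

Yes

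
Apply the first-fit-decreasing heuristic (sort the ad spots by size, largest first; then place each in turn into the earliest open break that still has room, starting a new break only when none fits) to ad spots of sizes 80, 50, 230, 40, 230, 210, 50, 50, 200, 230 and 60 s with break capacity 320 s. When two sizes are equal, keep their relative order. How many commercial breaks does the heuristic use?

5

Sorted descending: 230, 230, 230, 210, 200, 80, 60, 50, 50, 50, 40.
  230 → break 1 (new)  [load 230/320]
  230 → break 2 (new)  [load 230/320]
  230 → break 3 (new)  [load 230/320]
  210 → break 4 (new)  [load 210/320]
  200 → break 5 (new)  [load 200/320]
  80 → break 1  [load 310/320]
  60 → break 2  [load 290/320]
  50 → break 3  [load 280/320]
  50 → break 4  [load 260/320]
  50 → break 4  [load 310/320]
  40 → break 3  [load 320/320]
5 commercial breaks opened.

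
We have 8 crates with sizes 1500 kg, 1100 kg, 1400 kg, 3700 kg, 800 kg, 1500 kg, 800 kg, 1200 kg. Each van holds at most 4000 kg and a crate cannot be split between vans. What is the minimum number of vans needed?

Total = 3700 + 1500 + 1500 + 1400 + 1200 + 1100 + 800 + 800 = 12000 kg.
Lower bound: ⌈12000/4000⌉ = 3 vans.
A packing using 4 vans:
  van 1: 3700 = 3700
  van 2: 1500 + 1500 + 800 = 3800
  van 3: 1400 + 1200 + 1100 = 3700
  van 4: 800 = 800
No arrangement into 3 vans stays within capacity, so 4 is optimal.

4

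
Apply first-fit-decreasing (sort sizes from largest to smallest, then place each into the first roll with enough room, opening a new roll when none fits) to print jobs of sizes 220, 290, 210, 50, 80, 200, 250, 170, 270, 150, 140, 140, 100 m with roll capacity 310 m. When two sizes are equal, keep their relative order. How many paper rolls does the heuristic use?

8

Sorted descending: 290, 270, 250, 220, 210, 200, 170, 150, 140, 140, 100, 80, 50.
  290 → roll 1 (new)  [load 290/310]
  270 → roll 2 (new)  [load 270/310]
  250 → roll 3 (new)  [load 250/310]
  220 → roll 4 (new)  [load 220/310]
  210 → roll 5 (new)  [load 210/310]
  200 → roll 6 (new)  [load 200/310]
  170 → roll 7 (new)  [load 170/310]
  150 → roll 8 (new)  [load 150/310]
  140 → roll 7  [load 310/310]
  140 → roll 8  [load 290/310]
  100 → roll 5  [load 310/310]
  80 → roll 4  [load 300/310]
  50 → roll 3  [load 300/310]
8 paper rolls opened.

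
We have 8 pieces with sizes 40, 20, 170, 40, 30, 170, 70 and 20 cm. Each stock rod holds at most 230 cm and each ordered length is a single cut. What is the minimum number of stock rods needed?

Total = 170 + 170 + 70 + 40 + 40 + 30 + 20 + 20 = 560 cm.
Lower bound: ⌈560/230⌉ = 3 stock rods.
A packing using 3 stock rods:
  stock rod 1: 170 + 40 + 20 = 230
  stock rod 2: 170 + 40 + 20 = 230
  stock rod 3: 70 + 30 = 100
This matches the lower bound, so 3 is optimal.

3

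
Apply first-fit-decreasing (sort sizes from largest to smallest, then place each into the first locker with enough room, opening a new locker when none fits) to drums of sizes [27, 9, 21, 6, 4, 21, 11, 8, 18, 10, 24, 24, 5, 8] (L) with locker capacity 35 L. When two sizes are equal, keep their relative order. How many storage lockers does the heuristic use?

Sorted descending: 27, 24, 24, 21, 21, 18, 11, 10, 9, 8, 8, 6, 5, 4.
  27 → locker 1 (new)  [load 27/35]
  24 → locker 2 (new)  [load 24/35]
  24 → locker 3 (new)  [load 24/35]
  21 → locker 4 (new)  [load 21/35]
  21 → locker 5 (new)  [load 21/35]
  18 → locker 6 (new)  [load 18/35]
  11 → locker 2  [load 35/35]
  10 → locker 3  [load 34/35]
  9 → locker 4  [load 30/35]
  8 → locker 1  [load 35/35]
  8 → locker 5  [load 29/35]
  6 → locker 5  [load 35/35]
  5 → locker 4  [load 35/35]
  4 → locker 6  [load 22/35]
6 storage lockers opened.

6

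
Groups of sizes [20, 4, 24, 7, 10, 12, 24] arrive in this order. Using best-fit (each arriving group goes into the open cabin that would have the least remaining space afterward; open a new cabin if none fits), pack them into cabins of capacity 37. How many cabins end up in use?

  20 → cabin 1 (new)  [load 20/37]
  4 → cabin 1  [load 24/37]
  24 → cabin 2 (new)  [load 24/37]
  7 → cabin 1  [load 31/37]
  10 → cabin 2  [load 34/37]
  12 → cabin 3 (new)  [load 12/37]
  24 → cabin 3  [load 36/37]
3 cabins opened.

3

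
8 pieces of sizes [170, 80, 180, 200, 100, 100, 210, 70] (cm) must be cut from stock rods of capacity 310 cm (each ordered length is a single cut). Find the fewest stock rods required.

Total = 210 + 200 + 180 + 170 + 100 + 100 + 80 + 70 = 1110 cm.
Lower bound: ⌈1110/310⌉ = 4 stock rods.
A packing using 4 stock rods:
  stock rod 1: 210 + 100 = 310
  stock rod 2: 200 + 100 = 300
  stock rod 3: 180 + 80 = 260
  stock rod 4: 170 + 70 = 240
This matches the lower bound, so 4 is optimal.

4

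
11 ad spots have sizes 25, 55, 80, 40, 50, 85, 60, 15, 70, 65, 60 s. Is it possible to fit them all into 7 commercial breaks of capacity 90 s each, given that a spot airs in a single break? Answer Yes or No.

Total = 605 s; ⌈605/90⌉ = 7.
8 ad spots each exceed half the capacity and cannot share a break, forcing at least 8 commercial breaks.
At least 8 commercial breaks are required, but only 7 are allowed.

No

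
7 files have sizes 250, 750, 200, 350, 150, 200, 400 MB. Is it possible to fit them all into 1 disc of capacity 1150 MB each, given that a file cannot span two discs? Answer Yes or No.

Total = 2300 MB; ⌈2300/1150⌉ = 2.
At least 2 discs are required, but only 1 is allowed.

No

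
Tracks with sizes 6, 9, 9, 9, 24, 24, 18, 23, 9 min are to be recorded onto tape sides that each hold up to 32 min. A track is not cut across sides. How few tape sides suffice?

5

Total = 24 + 24 + 23 + 18 + 9 + 9 + 9 + 9 + 6 = 131 min.
Lower bound: ⌈131/32⌉ = 5 tape sides.
A packing using 5 tape sides:
  side 1: 24 + 6 = 30
  side 2: 24 = 24
  side 3: 23 + 9 = 32
  side 4: 18 + 9 = 27
  side 5: 9 + 9 = 18
This matches the lower bound, so 5 is optimal.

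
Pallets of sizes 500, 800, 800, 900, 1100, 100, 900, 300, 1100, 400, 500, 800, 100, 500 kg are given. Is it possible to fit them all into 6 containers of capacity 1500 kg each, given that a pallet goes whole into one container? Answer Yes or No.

Total = 8800 kg; ⌈8800/1500⌉ = 6.
7 pallets each exceed half the capacity and cannot share a container, forcing at least 7 containers.
At least 7 containers are required, but only 6 are allowed.

No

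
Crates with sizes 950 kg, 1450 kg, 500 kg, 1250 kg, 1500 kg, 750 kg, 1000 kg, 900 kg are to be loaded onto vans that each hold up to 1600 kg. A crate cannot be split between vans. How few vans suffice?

7

Total = 1500 + 1450 + 1250 + 1000 + 950 + 900 + 750 + 500 = 8300 kg.
Lower bound: ⌈8300/1600⌉ = 6 vans.
A packing using 7 vans:
  van 1: 1500 = 1500
  van 2: 1450 = 1450
  van 3: 1250 = 1250
  van 4: 1000 + 500 = 1500
  van 5: 950 = 950
  van 6: 900 = 900
  van 7: 750 = 750
No arrangement into 6 vans stays within capacity, so 7 is optimal.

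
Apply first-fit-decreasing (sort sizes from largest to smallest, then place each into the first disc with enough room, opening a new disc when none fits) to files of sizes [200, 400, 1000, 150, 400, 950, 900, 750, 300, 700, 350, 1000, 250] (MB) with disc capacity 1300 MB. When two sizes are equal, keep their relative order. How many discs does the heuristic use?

Sorted descending: 1000, 1000, 950, 900, 750, 700, 400, 400, 350, 300, 250, 200, 150.
  1000 → disc 1 (new)  [load 1000/1300]
  1000 → disc 2 (new)  [load 1000/1300]
  950 → disc 3 (new)  [load 950/1300]
  900 → disc 4 (new)  [load 900/1300]
  750 → disc 5 (new)  [load 750/1300]
  700 → disc 6 (new)  [load 700/1300]
  400 → disc 4  [load 1300/1300]
  400 → disc 5  [load 1150/1300]
  350 → disc 3  [load 1300/1300]
  300 → disc 1  [load 1300/1300]
  250 → disc 2  [load 1250/1300]
  200 → disc 6  [load 900/1300]
  150 → disc 5  [load 1300/1300]
6 discs opened.

6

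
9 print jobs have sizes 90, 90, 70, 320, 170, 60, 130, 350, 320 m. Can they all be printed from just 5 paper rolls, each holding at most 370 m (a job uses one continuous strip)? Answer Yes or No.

Yes

A valid assignment using 5 paper rolls:
  roll 1: 350 = 350
  roll 2: 320 = 320
  roll 3: 320 = 320
  roll 4: 170 + 130 + 70 = 370
  roll 5: 90 + 90 + 60 = 240
Every load is within 370 m, so 5 paper rolls suffice.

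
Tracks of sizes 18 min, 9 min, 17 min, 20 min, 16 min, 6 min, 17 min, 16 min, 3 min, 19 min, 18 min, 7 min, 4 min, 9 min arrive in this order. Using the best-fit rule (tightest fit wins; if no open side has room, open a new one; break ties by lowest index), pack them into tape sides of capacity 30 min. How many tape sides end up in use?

8

  18 → side 1 (new)  [load 18/30]
  9 → side 1  [load 27/30]
  17 → side 2 (new)  [load 17/30]
  20 → side 3 (new)  [load 20/30]
  16 → side 4 (new)  [load 16/30]
  6 → side 3  [load 26/30]
  17 → side 5 (new)  [load 17/30]
  16 → side 6 (new)  [load 16/30]
  3 → side 1  [load 30/30]
  19 → side 7 (new)  [load 19/30]
  18 → side 8 (new)  [load 18/30]
  7 → side 7  [load 26/30]
  4 → side 3  [load 30/30]
  9 → side 8  [load 27/30]
8 tape sides opened.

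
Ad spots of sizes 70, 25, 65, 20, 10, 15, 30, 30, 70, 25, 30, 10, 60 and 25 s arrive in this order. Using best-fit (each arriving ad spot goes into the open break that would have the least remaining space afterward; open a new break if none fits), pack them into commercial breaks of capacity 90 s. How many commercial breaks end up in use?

6

  70 → break 1 (new)  [load 70/90]
  25 → break 2 (new)  [load 25/90]
  65 → break 2  [load 90/90]
  20 → break 1  [load 90/90]
  10 → break 3 (new)  [load 10/90]
  15 → break 3  [load 25/90]
  30 → break 3  [load 55/90]
  30 → break 3  [load 85/90]
  70 → break 4 (new)  [load 70/90]
  25 → break 5 (new)  [load 25/90]
  30 → break 5  [load 55/90]
  10 → break 4  [load 80/90]
  60 → break 6 (new)  [load 60/90]
  25 → break 6  [load 85/90]
6 commercial breaks opened.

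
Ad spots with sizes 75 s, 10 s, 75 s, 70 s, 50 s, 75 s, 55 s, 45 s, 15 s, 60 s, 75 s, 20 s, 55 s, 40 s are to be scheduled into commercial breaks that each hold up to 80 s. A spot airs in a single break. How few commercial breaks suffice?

11

Total = 75 + 75 + 75 + 75 + 70 + 60 + 55 + 55 + 50 + 45 + 40 + 20 + 15 + 10 = 720 s.
Lower bound: ⌈720/80⌉ = 9 commercial breaks.
Also, 10 ad spots each exceed 40 s, and no two of those can share a break, so at least 10 commercial breaks are needed.
A packing using 11 commercial breaks:
  break 1: 75 = 75
  break 2: 75 = 75
  break 3: 75 = 75
  break 4: 75 = 75
  break 5: 70 + 10 = 80
  break 6: 60 + 20 = 80
  break 7: 55 + 15 = 70
  break 8: 55 = 55
  break 9: 50 = 50
  break 10: 45 = 45
  break 11: 40 = 40
No arrangement into 10 commercial breaks stays within capacity, so 11 is optimal.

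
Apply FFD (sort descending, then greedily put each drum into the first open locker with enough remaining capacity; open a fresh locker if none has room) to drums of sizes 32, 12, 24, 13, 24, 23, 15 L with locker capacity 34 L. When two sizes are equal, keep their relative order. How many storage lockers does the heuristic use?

Sorted descending: 32, 24, 24, 23, 15, 13, 12.
  32 → locker 1 (new)  [load 32/34]
  24 → locker 2 (new)  [load 24/34]
  24 → locker 3 (new)  [load 24/34]
  23 → locker 4 (new)  [load 23/34]
  15 → locker 5 (new)  [load 15/34]
  13 → locker 5  [load 28/34]
  12 → locker 6 (new)  [load 12/34]
6 storage lockers opened.

6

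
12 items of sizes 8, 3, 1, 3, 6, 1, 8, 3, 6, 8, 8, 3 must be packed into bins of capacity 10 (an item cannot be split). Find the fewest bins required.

7

Total = 8 + 8 + 8 + 8 + 6 + 6 + 3 + 3 + 3 + 3 + 1 + 1 = 58.
Lower bound: ⌈58/10⌉ = 6 bins.
A packing using 7 bins:
  bin 1: 8 + 1 + 1 = 10
  bin 2: 8 = 8
  bin 3: 8 = 8
  bin 4: 8 = 8
  bin 5: 6 + 3 = 9
  bin 6: 6 + 3 = 9
  bin 7: 3 + 3 = 6
No arrangement into 6 bins stays within capacity, so 7 is optimal.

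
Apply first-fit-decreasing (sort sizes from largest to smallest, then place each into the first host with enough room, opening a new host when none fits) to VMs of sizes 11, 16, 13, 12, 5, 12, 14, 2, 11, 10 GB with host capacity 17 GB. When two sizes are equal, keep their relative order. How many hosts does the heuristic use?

Sorted descending: 16, 14, 13, 12, 12, 11, 11, 10, 5, 2.
  16 → host 1 (new)  [load 16/17]
  14 → host 2 (new)  [load 14/17]
  13 → host 3 (new)  [load 13/17]
  12 → host 4 (new)  [load 12/17]
  12 → host 5 (new)  [load 12/17]
  11 → host 6 (new)  [load 11/17]
  11 → host 7 (new)  [load 11/17]
  10 → host 8 (new)  [load 10/17]
  5 → host 4  [load 17/17]
  2 → host 2  [load 16/17]
8 hosts opened.

8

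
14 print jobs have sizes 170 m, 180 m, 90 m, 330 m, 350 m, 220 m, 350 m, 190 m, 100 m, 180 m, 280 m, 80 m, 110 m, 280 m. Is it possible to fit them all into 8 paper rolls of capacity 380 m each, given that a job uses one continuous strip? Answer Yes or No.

Total = 2910 m; ⌈2910/380⌉ = 8.
The bound of 8 does not rule out 8, but exhaustive search shows no assignment into 8 paper rolls of capacity 380 m exists — the minimum is 9.

No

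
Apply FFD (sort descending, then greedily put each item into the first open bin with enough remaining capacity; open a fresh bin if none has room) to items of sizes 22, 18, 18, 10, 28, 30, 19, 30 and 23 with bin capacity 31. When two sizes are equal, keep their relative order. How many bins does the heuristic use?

Sorted descending: 30, 30, 28, 23, 22, 19, 18, 18, 10.
  30 → bin 1 (new)  [load 30/31]
  30 → bin 2 (new)  [load 30/31]
  28 → bin 3 (new)  [load 28/31]
  23 → bin 4 (new)  [load 23/31]
  22 → bin 5 (new)  [load 22/31]
  19 → bin 6 (new)  [load 19/31]
  18 → bin 7 (new)  [load 18/31]
  18 → bin 8 (new)  [load 18/31]
  10 → bin 6  [load 29/31]
8 bins opened.

8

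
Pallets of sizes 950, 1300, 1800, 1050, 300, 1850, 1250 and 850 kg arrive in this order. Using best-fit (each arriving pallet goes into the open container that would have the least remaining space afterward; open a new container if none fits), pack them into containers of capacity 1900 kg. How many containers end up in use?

6

  950 → container 1 (new)  [load 950/1900]
  1300 → container 2 (new)  [load 1300/1900]
  1800 → container 3 (new)  [load 1800/1900]
  1050 → container 4 (new)  [load 1050/1900]
  300 → container 2  [load 1600/1900]
  1850 → container 5 (new)  [load 1850/1900]
  1250 → container 6 (new)  [load 1250/1900]
  850 → container 4  [load 1900/1900]
6 containers opened.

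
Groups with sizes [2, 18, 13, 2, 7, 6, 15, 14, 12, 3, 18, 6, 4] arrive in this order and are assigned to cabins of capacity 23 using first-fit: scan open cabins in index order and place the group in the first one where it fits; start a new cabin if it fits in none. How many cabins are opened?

  2 → cabin 1 (new)  [load 2/23]
  18 → cabin 1  [load 20/23]
  13 → cabin 2 (new)  [load 13/23]
  2 → cabin 1  [load 22/23]
  7 → cabin 2  [load 20/23]
  6 → cabin 3 (new)  [load 6/23]
  15 → cabin 3  [load 21/23]
  14 → cabin 4 (new)  [load 14/23]
  12 → cabin 5 (new)  [load 12/23]
  3 → cabin 2  [load 23/23]
  18 → cabin 6 (new)  [load 18/23]
  6 → cabin 4  [load 20/23]
  4 → cabin 5  [load 16/23]
6 cabins opened.

6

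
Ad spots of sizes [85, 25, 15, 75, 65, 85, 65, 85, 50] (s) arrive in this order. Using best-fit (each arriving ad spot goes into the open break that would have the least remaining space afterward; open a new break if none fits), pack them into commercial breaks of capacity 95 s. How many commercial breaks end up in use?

  85 → break 1 (new)  [load 85/95]
  25 → break 2 (new)  [load 25/95]
  15 → break 2  [load 40/95]
  75 → break 3 (new)  [load 75/95]
  65 → break 4 (new)  [load 65/95]
  85 → break 5 (new)  [load 85/95]
  65 → break 6 (new)  [load 65/95]
  85 → break 7 (new)  [load 85/95]
  50 → break 2  [load 90/95]
7 commercial breaks opened.

7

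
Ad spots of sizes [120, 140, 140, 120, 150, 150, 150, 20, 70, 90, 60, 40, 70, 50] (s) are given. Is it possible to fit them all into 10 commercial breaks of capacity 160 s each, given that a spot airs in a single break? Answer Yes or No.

A valid assignment using 10 commercial breaks:
  break 1: 150 = 150
  break 2: 150 = 150
  break 3: 150 = 150
  break 4: 140 + 20 = 160
  break 5: 140 = 140
  break 6: 120 + 40 = 160
  break 7: 120 = 120
  break 8: 90 + 70 = 160
  break 9: 70 + 60 = 130
  break 10: 50 = 50
Every load is within 160 s, so 10 commercial breaks suffice.

Yes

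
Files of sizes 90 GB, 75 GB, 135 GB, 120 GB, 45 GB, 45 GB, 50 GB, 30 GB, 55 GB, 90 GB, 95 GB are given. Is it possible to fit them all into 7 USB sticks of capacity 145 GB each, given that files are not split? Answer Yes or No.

Yes

A valid assignment using 7 USB sticks:
  USB stick 1: 135 = 135
  USB stick 2: 120 = 120
  USB stick 3: 95 + 50 = 145
  USB stick 4: 90 + 55 = 145
  USB stick 5: 90 + 45 = 135
  USB stick 6: 75 + 45 = 120
  USB stick 7: 30 = 30
Every load is within 145 GB, so 7 USB sticks suffice.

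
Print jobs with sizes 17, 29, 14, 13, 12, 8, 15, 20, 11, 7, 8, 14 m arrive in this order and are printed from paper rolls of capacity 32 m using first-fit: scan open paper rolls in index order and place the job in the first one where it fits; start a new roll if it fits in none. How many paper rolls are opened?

6

  17 → roll 1 (new)  [load 17/32]
  29 → roll 2 (new)  [load 29/32]
  14 → roll 1  [load 31/32]
  13 → roll 3 (new)  [load 13/32]
  12 → roll 3  [load 25/32]
  8 → roll 4 (new)  [load 8/32]
  15 → roll 4  [load 23/32]
  20 → roll 5 (new)  [load 20/32]
  11 → roll 5  [load 31/32]
  7 → roll 3  [load 32/32]
  8 → roll 4  [load 31/32]
  14 → roll 6 (new)  [load 14/32]
6 paper rolls opened.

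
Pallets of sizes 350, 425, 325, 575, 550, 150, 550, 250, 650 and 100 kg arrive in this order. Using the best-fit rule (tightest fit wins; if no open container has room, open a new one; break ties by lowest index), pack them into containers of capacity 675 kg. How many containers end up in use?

  350 → container 1 (new)  [load 350/675]
  425 → container 2 (new)  [load 425/675]
  325 → container 1  [load 675/675]
  575 → container 3 (new)  [load 575/675]
  550 → container 4 (new)  [load 550/675]
  150 → container 2  [load 575/675]
  550 → container 5 (new)  [load 550/675]
  250 → container 6 (new)  [load 250/675]
  650 → container 7 (new)  [load 650/675]
  100 → container 2  [load 675/675]
7 containers opened.

7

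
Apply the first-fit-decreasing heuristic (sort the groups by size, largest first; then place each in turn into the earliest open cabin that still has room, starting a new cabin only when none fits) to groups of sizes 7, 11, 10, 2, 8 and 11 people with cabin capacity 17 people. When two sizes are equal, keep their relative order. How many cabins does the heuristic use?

4

Sorted descending: 11, 11, 10, 8, 7, 2.
  11 → cabin 1 (new)  [load 11/17]
  11 → cabin 2 (new)  [load 11/17]
  10 → cabin 3 (new)  [load 10/17]
  8 → cabin 4 (new)  [load 8/17]
  7 → cabin 3  [load 17/17]
  2 → cabin 1  [load 13/17]
4 cabins opened.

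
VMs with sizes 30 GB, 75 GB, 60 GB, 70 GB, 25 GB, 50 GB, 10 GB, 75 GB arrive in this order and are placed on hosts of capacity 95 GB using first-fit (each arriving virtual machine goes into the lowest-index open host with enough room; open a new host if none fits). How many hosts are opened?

  30 → host 1 (new)  [load 30/95]
  75 → host 2 (new)  [load 75/95]
  60 → host 1  [load 90/95]
  70 → host 3 (new)  [load 70/95]
  25 → host 3  [load 95/95]
  50 → host 4 (new)  [load 50/95]
  10 → host 2  [load 85/95]
  75 → host 5 (new)  [load 75/95]
5 hosts opened.

5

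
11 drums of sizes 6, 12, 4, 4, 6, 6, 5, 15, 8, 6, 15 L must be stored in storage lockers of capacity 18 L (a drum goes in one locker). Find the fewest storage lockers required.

6

Total = 15 + 15 + 12 + 8 + 6 + 6 + 6 + 6 + 5 + 4 + 4 = 87 L.
Lower bound: ⌈87/18⌉ = 5 storage lockers.
A packing using 6 storage lockers:
  locker 1: 15 = 15
  locker 2: 15 = 15
  locker 3: 12 + 6 = 18
  locker 4: 8 + 6 + 4 = 18
  locker 5: 6 + 6 + 5 = 17
  locker 6: 4 = 4
No arrangement into 5 storage lockers stays within capacity, so 6 is optimal.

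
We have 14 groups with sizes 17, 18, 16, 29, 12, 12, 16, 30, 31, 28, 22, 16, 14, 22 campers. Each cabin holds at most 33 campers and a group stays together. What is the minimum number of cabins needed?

Total = 31 + 30 + 29 + 28 + 22 + 22 + 18 + 17 + 16 + 16 + 16 + 14 + 12 + 12 = 283 campers.
Lower bound: ⌈283/33⌉ = 9 cabins.
A packing using 10 cabins:
  cabin 1: 31 = 31
  cabin 2: 30 = 30
  cabin 3: 29 = 29
  cabin 4: 28 = 28
  cabin 5: 22 = 22
  cabin 6: 22 = 22
  cabin 7: 18 + 14 = 32
  cabin 8: 17 + 16 = 33
  cabin 9: 16 + 16 = 32
  cabin 10: 12 + 12 = 24
No arrangement into 9 cabins stays within capacity, so 10 is optimal.

10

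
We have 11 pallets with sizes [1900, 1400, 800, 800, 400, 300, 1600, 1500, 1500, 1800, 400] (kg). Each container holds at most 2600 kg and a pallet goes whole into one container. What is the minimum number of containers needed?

Total = 1900 + 1800 + 1600 + 1500 + 1500 + 1400 + 800 + 800 + 400 + 400 + 300 = 12400 kg.
Lower bound: ⌈12400/2600⌉ = 5 containers.
Also, 6 pallets each exceed 1300 kg, and no two of those can share a container, so at least 6 containers are needed.
A packing using 6 containers:
  container 1: 1900 + 400 + 300 = 2600
  container 2: 1800 + 800 = 2600
  container 3: 1600 + 800 = 2400
  container 4: 1500 + 400 = 1900
  container 5: 1500 = 1500
  container 6: 1400 = 1400
This matches the lower bound, so 6 is optimal.

6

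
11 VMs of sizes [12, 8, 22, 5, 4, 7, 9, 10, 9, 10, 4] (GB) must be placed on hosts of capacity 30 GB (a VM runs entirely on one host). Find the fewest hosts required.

4

Total = 22 + 12 + 10 + 10 + 9 + 9 + 8 + 7 + 5 + 4 + 4 = 100 GB.
Lower bound: ⌈100/30⌉ = 4 hosts.
A packing using 4 hosts:
  host 1: 22 + 8 = 30
  host 2: 12 + 10 + 7 = 29
  host 3: 10 + 9 + 9 = 28
  host 4: 5 + 4 + 4 = 13
This matches the lower bound, so 4 is optimal.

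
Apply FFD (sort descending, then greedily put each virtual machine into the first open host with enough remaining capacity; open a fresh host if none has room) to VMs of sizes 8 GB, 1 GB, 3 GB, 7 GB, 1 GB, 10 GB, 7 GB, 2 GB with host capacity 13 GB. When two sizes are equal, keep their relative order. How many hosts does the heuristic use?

4

Sorted descending: 10, 8, 7, 7, 3, 2, 1, 1.
  10 → host 1 (new)  [load 10/13]
  8 → host 2 (new)  [load 8/13]
  7 → host 3 (new)  [load 7/13]
  7 → host 4 (new)  [load 7/13]
  3 → host 1  [load 13/13]
  2 → host 2  [load 10/13]
  1 → host 2  [load 11/13]
  1 → host 2  [load 12/13]
4 hosts opened.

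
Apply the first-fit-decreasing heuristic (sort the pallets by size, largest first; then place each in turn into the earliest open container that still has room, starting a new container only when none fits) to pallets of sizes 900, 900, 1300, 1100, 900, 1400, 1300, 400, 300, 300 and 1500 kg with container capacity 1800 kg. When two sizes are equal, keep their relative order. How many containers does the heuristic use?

Sorted descending: 1500, 1400, 1300, 1300, 1100, 900, 900, 900, 400, 300, 300.
  1500 → container 1 (new)  [load 1500/1800]
  1400 → container 2 (new)  [load 1400/1800]
  1300 → container 3 (new)  [load 1300/1800]
  1300 → container 4 (new)  [load 1300/1800]
  1100 → container 5 (new)  [load 1100/1800]
  900 → container 6 (new)  [load 900/1800]
  900 → container 6  [load 1800/1800]
  900 → container 7 (new)  [load 900/1800]
  400 → container 2  [load 1800/1800]
  300 → container 1  [load 1800/1800]
  300 → container 3  [load 1600/1800]
7 containers opened.

7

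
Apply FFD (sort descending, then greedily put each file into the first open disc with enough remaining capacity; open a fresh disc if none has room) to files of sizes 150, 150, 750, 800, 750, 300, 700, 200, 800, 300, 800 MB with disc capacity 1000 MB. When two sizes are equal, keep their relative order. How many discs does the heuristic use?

7

Sorted descending: 800, 800, 800, 750, 750, 700, 300, 300, 200, 150, 150.
  800 → disc 1 (new)  [load 800/1000]
  800 → disc 2 (new)  [load 800/1000]
  800 → disc 3 (new)  [load 800/1000]
  750 → disc 4 (new)  [load 750/1000]
  750 → disc 5 (new)  [load 750/1000]
  700 → disc 6 (new)  [load 700/1000]
  300 → disc 6  [load 1000/1000]
  300 → disc 7 (new)  [load 300/1000]
  200 → disc 1  [load 1000/1000]
  150 → disc 2  [load 950/1000]
  150 → disc 3  [load 950/1000]
7 discs opened.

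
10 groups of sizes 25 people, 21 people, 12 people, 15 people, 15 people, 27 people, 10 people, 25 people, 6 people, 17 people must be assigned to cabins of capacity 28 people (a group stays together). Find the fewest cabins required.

7

Total = 27 + 25 + 25 + 21 + 17 + 15 + 15 + 12 + 10 + 6 = 173 people.
Lower bound: ⌈173/28⌉ = 7 cabins.
A packing using 7 cabins:
  cabin 1: 27 = 27
  cabin 2: 25 = 25
  cabin 3: 25 = 25
  cabin 4: 21 + 6 = 27
  cabin 5: 17 + 10 = 27
  cabin 6: 15 + 12 = 27
  cabin 7: 15 = 15
This matches the lower bound, so 7 is optimal.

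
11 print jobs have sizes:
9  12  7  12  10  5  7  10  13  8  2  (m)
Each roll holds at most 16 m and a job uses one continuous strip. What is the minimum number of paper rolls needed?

Total = 13 + 12 + 12 + 10 + 10 + 9 + 8 + 7 + 7 + 5 + 2 = 95 m.
Lower bound: ⌈95/16⌉ = 6 paper rolls.
A packing using 7 paper rolls:
  roll 1: 13 + 2 = 15
  roll 2: 12 = 12
  roll 3: 12 = 12
  roll 4: 10 + 5 = 15
  roll 5: 10 = 10
  roll 6: 9 + 7 = 16
  roll 7: 8 + 7 = 15
No arrangement into 6 paper rolls stays within capacity, so 7 is optimal.

7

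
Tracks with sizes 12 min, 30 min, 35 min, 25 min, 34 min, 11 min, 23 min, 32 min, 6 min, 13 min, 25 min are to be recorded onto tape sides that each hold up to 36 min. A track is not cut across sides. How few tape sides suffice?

Total = 35 + 34 + 32 + 30 + 25 + 25 + 23 + 13 + 12 + 11 + 6 = 246 min.
Lower bound: ⌈246/36⌉ = 7 tape sides.
A packing using 8 tape sides:
  side 1: 35 = 35
  side 2: 34 = 34
  side 3: 32 = 32
  side 4: 30 + 6 = 36
  side 5: 25 + 11 = 36
  side 6: 25 = 25
  side 7: 23 + 13 = 36
  side 8: 12 = 12
No arrangement into 7 tape sides stays within capacity, so 8 is optimal.

8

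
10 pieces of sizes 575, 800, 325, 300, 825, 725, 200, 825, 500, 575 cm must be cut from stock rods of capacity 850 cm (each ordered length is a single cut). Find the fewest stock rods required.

Total = 825 + 825 + 800 + 725 + 575 + 575 + 500 + 325 + 300 + 200 = 5650 cm.
Lower bound: ⌈5650/850⌉ = 7 stock rods.
A packing using 8 stock rods:
  stock rod 1: 825 = 825
  stock rod 2: 825 = 825
  stock rod 3: 800 = 800
  stock rod 4: 725 = 725
  stock rod 5: 575 + 200 = 775
  stock rod 6: 575 = 575
  stock rod 7: 500 + 325 = 825
  stock rod 8: 300 = 300
No arrangement into 7 stock rods stays within capacity, so 8 is optimal.

8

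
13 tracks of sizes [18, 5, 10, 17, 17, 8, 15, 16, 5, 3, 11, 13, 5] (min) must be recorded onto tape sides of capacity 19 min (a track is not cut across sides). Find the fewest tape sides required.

9

Total = 18 + 17 + 17 + 16 + 15 + 13 + 11 + 10 + 8 + 5 + 5 + 5 + 3 = 143 min.
Lower bound: ⌈143/19⌉ = 8 tape sides.
A packing using 9 tape sides:
  side 1: 18 = 18
  side 2: 17 = 17
  side 3: 17 = 17
  side 4: 16 + 3 = 19
  side 5: 15 = 15
  side 6: 13 + 5 = 18
  side 7: 11 + 8 = 19
  side 8: 10 + 5 = 15
  side 9: 5 = 5
No arrangement into 8 tape sides stays within capacity, so 9 is optimal.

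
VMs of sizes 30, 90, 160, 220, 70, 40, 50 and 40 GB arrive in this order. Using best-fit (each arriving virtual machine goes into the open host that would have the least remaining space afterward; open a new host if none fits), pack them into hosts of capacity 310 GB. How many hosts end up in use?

3

  30 → host 1 (new)  [load 30/310]
  90 → host 1  [load 120/310]
  160 → host 1  [load 280/310]
  220 → host 2 (new)  [load 220/310]
  70 → host 2  [load 290/310]
  40 → host 3 (new)  [load 40/310]
  50 → host 3  [load 90/310]
  40 → host 3  [load 130/310]
3 hosts opened.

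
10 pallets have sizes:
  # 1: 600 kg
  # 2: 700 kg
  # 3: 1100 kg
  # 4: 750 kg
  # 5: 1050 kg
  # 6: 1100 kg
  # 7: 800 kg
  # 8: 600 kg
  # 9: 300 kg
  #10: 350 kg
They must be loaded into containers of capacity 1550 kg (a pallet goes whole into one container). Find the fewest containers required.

6

Total = 1100 + 1100 + 1050 + 800 + 750 + 700 + 600 + 600 + 350 + 300 = 7350 kg.
Lower bound: ⌈7350/1550⌉ = 5 containers.
A packing using 6 containers:
  container 1: 1100 + 350 = 1450
  container 2: 1100 + 300 = 1400
  container 3: 1050 = 1050
  container 4: 800 + 750 = 1550
  container 5: 700 + 600 = 1300
  container 6: 600 = 600
No arrangement into 5 containers stays within capacity, so 6 is optimal.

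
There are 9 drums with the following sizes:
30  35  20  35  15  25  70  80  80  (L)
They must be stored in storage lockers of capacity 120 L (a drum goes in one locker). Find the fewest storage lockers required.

Total = 80 + 80 + 70 + 35 + 35 + 30 + 25 + 20 + 15 = 390 L.
Lower bound: ⌈390/120⌉ = 4 storage lockers.
A packing using 4 storage lockers:
  locker 1: 80 + 35 = 115
  locker 2: 80 + 35 = 115
  locker 3: 70 + 30 + 20 = 120
  locker 4: 25 + 15 = 40
This matches the lower bound, so 4 is optimal.

4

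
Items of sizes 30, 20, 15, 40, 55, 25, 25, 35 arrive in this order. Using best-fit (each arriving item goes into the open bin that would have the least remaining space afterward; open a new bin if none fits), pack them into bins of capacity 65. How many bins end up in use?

4

  30 → bin 1 (new)  [load 30/65]
  20 → bin 1  [load 50/65]
  15 → bin 1  [load 65/65]
  40 → bin 2 (new)  [load 40/65]
  55 → bin 3 (new)  [load 55/65]
  25 → bin 2  [load 65/65]
  25 → bin 4 (new)  [load 25/65]
  35 → bin 4  [load 60/65]
4 bins opened.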